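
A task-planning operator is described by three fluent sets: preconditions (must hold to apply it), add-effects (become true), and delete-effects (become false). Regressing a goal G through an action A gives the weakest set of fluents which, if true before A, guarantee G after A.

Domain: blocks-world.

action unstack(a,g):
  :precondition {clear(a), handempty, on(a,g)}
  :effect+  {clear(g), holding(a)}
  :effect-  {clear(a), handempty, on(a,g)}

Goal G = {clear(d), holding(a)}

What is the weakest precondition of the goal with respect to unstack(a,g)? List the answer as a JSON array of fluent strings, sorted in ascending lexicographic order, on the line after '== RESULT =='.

Regress:
  G ∩ del = {}  (empty — regression defined)
  G \ add = {clear(d), holding(a)} \ {clear(g), holding(a)} = {clear(d)}
  ∪ pre   = {clear(d)} ∪ {clear(a), handempty, on(a,g)}
          = {clear(a), clear(d), handempty, on(a,g)}

== RESULT ==
["clear(a)", "clear(d)", "handempty", "on(a,g)"]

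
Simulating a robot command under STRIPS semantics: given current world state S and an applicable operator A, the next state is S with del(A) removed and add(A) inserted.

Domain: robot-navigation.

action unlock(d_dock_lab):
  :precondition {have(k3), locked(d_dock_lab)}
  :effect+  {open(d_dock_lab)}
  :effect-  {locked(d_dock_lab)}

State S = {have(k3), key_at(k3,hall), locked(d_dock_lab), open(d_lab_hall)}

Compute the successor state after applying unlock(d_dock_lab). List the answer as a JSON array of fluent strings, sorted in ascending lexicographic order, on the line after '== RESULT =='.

Compute (S \ del) ∪ add:
  pre ⊆ S: {have(k3), locked(d_dock_lab)} ⊆ S  — applicable
  S \ del = {have(k3), key_at(k3,hall), open(d_lab_hall)}
  ∪ add   = {have(k3), key_at(k3,hall), open(d_dock_lab), open(d_lab_hall)}

== RESULT ==
["have(k3)", "key_at(k3,hall)", "open(d_dock_lab)", "open(d_lab_hall)"]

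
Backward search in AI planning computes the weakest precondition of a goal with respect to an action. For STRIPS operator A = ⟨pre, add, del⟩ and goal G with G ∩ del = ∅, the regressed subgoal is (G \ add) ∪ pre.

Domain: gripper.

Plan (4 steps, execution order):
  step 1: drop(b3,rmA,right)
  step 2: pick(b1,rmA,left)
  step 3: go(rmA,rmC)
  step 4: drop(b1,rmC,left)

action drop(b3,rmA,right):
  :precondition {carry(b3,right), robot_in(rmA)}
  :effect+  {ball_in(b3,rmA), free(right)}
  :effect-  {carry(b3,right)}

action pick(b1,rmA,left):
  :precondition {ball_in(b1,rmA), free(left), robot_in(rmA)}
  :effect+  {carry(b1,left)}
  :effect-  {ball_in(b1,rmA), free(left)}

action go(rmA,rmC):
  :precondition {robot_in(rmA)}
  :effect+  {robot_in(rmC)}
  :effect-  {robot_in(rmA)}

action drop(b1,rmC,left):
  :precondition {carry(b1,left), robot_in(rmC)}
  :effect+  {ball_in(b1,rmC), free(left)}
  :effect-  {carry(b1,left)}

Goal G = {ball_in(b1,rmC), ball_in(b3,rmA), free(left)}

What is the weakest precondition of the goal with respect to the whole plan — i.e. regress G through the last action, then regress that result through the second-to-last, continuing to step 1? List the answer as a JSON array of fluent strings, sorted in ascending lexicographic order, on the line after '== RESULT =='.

Work backward from the goal:
  through step 4 (drop(b1,rmC,left)): drop {ball_in(b1,rmC), free(left)}, keep {ball_in(b3,rmA)}, require {carry(b1,left), robot_in(rmC)}
    → {ball_in(b3,rmA), carry(b1,left), robot_in(rmC)}
  through step 3 (go(rmA,rmC)): drop {robot_in(rmC)}, keep {ball_in(b3,rmA), carry(b1,left)}, require {robot_in(rmA)}
    → {ball_in(b3,rmA), carry(b1,left), robot_in(rmA)}
  through step 2 (pick(b1,rmA,left)): drop {carry(b1,left)}, keep {ball_in(b3,rmA), robot_in(rmA)}, require {ball_in(b1,rmA), free(left), robot_in(rmA)}
    → {ball_in(b1,rmA), ball_in(b3,rmA), free(left), robot_in(rmA)}
  through step 1 (drop(b3,rmA,right)): drop {ball_in(b3,rmA)}, keep {ball_in(b1,rmA), free(left), robot_in(rmA)}, require {carry(b3,right), robot_in(rmA)}
    → {ball_in(b1,rmA), carry(b3,right), free(left), robot_in(rmA)}

== RESULT ==
["ball_in(b1,rmA)", "carry(b3,right)", "free(left)", "robot_in(rmA)"]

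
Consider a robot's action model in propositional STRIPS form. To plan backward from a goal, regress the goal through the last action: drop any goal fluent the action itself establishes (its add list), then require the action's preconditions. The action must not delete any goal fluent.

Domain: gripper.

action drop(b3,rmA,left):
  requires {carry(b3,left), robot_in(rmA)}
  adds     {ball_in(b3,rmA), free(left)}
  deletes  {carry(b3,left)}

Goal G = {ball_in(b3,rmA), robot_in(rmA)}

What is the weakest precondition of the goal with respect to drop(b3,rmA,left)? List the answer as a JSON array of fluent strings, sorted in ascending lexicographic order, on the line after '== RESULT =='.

Compute (G \ add) ∪ pre:
  G ∩ del = {}  (empty — regression defined)
  G \ add = {ball_in(b3,rmA), robot_in(rmA)} \ {ball_in(b3,rmA), free(left)} = {robot_in(rmA)}
  ∪ pre   = {robot_in(rmA)} ∪ {carry(b3,left), robot_in(rmA)}
          = {carry(b3,left), robot_in(rmA)}

== RESULT ==
["carry(b3,left)", "robot_in(rmA)"]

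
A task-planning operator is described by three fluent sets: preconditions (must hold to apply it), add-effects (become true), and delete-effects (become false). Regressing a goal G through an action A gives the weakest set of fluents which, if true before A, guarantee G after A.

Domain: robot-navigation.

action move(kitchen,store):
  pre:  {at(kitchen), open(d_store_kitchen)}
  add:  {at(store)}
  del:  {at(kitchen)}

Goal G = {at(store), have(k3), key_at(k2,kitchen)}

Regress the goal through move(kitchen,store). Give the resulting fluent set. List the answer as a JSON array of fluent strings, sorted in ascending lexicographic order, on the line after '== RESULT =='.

Compute (G \ add) ∪ pre:
  G ∩ del = {}  (empty — regression defined)
  G \ add = {at(store), have(k3), key_at(k2,kitchen)} \ {at(store)} = {have(k3), key_at(k2,kitchen)}
  ∪ pre   = {have(k3), key_at(k2,kitchen)} ∪ {at(kitchen), open(d_store_kitchen)}
          = {at(kitchen), have(k3), key_at(k2,kitchen), open(d_store_kitchen)}

== RESULT ==
["at(kitchen)", "have(k3)", "key_at(k2,kitchen)", "open(d_store_kitchen)"]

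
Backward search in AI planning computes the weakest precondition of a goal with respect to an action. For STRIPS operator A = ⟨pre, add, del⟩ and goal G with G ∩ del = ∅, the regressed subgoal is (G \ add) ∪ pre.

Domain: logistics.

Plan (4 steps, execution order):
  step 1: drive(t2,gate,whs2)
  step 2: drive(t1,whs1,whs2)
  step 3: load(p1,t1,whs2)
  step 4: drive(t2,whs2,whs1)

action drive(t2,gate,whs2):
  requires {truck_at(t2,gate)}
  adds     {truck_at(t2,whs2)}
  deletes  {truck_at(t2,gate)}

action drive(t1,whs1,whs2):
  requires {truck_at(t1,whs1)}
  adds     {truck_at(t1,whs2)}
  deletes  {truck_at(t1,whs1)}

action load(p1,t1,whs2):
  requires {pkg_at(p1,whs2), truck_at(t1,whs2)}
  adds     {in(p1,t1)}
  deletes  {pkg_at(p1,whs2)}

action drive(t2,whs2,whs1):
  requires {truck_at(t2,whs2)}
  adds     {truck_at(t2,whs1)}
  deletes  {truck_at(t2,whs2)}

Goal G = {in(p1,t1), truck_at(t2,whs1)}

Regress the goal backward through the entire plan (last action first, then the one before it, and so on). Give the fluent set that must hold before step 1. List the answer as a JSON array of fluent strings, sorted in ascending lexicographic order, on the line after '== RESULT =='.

Work backward from the goal:
  through step 4 (drive(t2,whs2,whs1)): drop {truck_at(t2,whs1)}, keep {in(p1,t1)}, require {truck_at(t2,whs2)}
    → {in(p1,t1), truck_at(t2,whs2)}
  through step 3 (load(p1,t1,whs2)): drop {in(p1,t1)}, keep {truck_at(t2,whs2)}, require {pkg_at(p1,whs2), truck_at(t1,whs2)}
    → {pkg_at(p1,whs2), truck_at(t1,whs2), truck_at(t2,whs2)}
  through step 2 (drive(t1,whs1,whs2)): drop {truck_at(t1,whs2)}, keep {pkg_at(p1,whs2), truck_at(t2,whs2)}, require {truck_at(t1,whs1)}
    → {pkg_at(p1,whs2), truck_at(t1,whs1), truck_at(t2,whs2)}
  through step 1 (drive(t2,gate,whs2)): drop {truck_at(t2,whs2)}, keep {pkg_at(p1,whs2), truck_at(t1,whs1)}, require {truck_at(t2,gate)}
    → {pkg_at(p1,whs2), truck_at(t1,whs1), truck_at(t2,gate)}

== RESULT ==
["pkg_at(p1,whs2)", "truck_at(t1,whs1)", "truck_at(t2,gate)"]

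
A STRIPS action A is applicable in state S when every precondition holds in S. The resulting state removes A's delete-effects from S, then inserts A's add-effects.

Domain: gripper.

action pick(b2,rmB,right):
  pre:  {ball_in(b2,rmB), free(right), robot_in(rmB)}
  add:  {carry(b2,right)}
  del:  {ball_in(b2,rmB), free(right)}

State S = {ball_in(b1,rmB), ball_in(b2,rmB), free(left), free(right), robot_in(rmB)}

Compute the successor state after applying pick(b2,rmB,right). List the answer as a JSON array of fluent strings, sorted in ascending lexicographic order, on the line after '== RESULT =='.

Compute (S \ del) ∪ add:
  pre ⊆ S: {ball_in(b2,rmB), free(right), robot_in(rmB)} ⊆ S  — applicable
  S \ del = {ball_in(b1,rmB), free(left), robot_in(rmB)}
  ∪ add   = {ball_in(b1,rmB), carry(b2,right), free(left), robot_in(rmB)}

== RESULT ==
["ball_in(b1,rmB)", "carry(b2,right)", "free(left)", "robot_in(rmB)"]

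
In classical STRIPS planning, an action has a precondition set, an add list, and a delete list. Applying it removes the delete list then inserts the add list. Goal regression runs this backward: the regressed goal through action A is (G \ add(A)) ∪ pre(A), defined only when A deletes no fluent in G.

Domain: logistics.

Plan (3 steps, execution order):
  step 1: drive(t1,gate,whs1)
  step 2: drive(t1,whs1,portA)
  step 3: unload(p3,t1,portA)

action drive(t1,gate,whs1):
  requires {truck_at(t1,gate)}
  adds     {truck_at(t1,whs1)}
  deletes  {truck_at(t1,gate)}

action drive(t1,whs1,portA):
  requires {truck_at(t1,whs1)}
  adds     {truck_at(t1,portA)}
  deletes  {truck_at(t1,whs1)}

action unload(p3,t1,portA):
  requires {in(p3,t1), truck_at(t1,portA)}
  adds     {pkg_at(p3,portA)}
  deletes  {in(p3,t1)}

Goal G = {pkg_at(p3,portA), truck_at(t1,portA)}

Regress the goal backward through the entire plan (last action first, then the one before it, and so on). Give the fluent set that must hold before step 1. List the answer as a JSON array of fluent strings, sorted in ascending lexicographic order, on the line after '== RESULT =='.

Work backward from the goal:
  through step 3 (unload(p3,t1,portA)): drop {pkg_at(p3,portA)}, keep {truck_at(t1,portA)}, require {in(p3,t1), truck_at(t1,portA)}
    → {in(p3,t1), truck_at(t1,portA)}
  through step 2 (drive(t1,whs1,portA)): drop {truck_at(t1,portA)}, keep {in(p3,t1)}, require {truck_at(t1,whs1)}
    → {in(p3,t1), truck_at(t1,whs1)}
  through step 1 (drive(t1,gate,whs1)): drop {truck_at(t1,whs1)}, keep {in(p3,t1)}, require {truck_at(t1,gate)}
    → {in(p3,t1), truck_at(t1,gate)}

== RESULT ==
["in(p3,t1)", "truck_at(t1,gate)"]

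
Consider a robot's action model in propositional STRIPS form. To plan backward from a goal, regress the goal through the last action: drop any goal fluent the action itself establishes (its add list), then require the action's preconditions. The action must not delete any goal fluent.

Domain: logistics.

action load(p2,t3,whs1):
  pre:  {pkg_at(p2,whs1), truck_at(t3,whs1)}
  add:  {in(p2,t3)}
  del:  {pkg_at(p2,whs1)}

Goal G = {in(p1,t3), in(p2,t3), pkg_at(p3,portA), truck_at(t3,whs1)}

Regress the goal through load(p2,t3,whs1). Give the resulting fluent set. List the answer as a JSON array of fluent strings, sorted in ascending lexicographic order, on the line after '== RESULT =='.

Compute (G \ add) ∪ pre:
  G ∩ del = {}  (empty — regression defined)
  G \ add = {in(p1,t3), in(p2,t3), pkg_at(p3,portA), truck_at(t3,whs1)} \ {in(p2,t3)} = {in(p1,t3), pkg_at(p3,portA), truck_at(t3,whs1)}
  ∪ pre   = {in(p1,t3), pkg_at(p3,portA), truck_at(t3,whs1)} ∪ {pkg_at(p2,whs1), truck_at(t3,whs1)}
          = {in(p1,t3), pkg_at(p2,whs1), pkg_at(p3,portA), truck_at(t3,whs1)}

== RESULT ==
["in(p1,t3)", "pkg_at(p2,whs1)", "pkg_at(p3,portA)", "truck_at(t3,whs1)"]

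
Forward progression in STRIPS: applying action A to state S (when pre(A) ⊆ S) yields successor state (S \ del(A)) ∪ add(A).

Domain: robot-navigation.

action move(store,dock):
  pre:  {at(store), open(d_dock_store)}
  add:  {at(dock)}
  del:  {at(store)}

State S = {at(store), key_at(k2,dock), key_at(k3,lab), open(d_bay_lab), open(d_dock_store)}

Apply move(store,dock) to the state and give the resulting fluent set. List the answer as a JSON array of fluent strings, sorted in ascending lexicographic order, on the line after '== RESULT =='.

Compute (S \ del) ∪ add:
  pre ⊆ S: {at(store), open(d_dock_store)} ⊆ S  — applicable
  S \ del = {key_at(k2,dock), key_at(k3,lab), open(d_bay_lab), open(d_dock_store)}
  ∪ add   = {at(dock), key_at(k2,dock), key_at(k3,lab), open(d_bay_lab), open(d_dock_store)}

== RESULT ==
["at(dock)", "key_at(k2,dock)", "key_at(k3,lab)", "open(d_bay_lab)", "open(d_dock_store)"]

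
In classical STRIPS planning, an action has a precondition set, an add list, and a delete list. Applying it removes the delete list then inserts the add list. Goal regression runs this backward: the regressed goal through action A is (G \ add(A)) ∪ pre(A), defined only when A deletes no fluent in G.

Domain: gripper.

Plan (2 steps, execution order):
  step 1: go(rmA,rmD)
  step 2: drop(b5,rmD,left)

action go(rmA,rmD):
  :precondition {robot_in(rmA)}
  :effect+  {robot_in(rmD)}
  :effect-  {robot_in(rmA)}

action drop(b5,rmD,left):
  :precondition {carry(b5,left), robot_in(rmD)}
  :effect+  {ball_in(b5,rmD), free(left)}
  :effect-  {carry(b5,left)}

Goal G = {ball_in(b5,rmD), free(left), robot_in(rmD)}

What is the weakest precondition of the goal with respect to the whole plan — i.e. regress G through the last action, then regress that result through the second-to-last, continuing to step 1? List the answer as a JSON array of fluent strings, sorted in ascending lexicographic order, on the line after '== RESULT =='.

Work backward from the goal:
  through step 2 (drop(b5,rmD,left)): drop {ball_in(b5,rmD), free(left)}, keep {robot_in(rmD)}, require {carry(b5,left), robot_in(rmD)}
    → {carry(b5,left), robot_in(rmD)}
  through step 1 (go(rmA,rmD)): drop {robot_in(rmD)}, keep {carry(b5,left)}, require {robot_in(rmA)}
    → {carry(b5,left), robot_in(rmA)}

== RESULT ==
["carry(b5,left)", "robot_in(rmA)"]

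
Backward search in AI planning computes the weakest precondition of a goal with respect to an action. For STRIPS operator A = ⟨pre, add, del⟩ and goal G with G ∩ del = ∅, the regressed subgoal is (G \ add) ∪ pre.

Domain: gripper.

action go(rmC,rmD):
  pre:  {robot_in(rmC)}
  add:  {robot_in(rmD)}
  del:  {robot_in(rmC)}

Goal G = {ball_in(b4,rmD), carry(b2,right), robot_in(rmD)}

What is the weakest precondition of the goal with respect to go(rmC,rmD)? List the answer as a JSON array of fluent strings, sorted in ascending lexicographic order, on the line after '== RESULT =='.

Compute (G \ add) ∪ pre:
  G ∩ del = {}  (empty — regression defined)
  G \ add = {ball_in(b4,rmD), carry(b2,right), robot_in(rmD)} \ {robot_in(rmD)} = {ball_in(b4,rmD), carry(b2,right)}
  ∪ pre   = {ball_in(b4,rmD), carry(b2,right)} ∪ {robot_in(rmC)}
          = {ball_in(b4,rmD), carry(b2,right), robot_in(rmC)}

== RESULT ==
["ball_in(b4,rmD)", "carry(b2,right)", "robot_in(rmC)"]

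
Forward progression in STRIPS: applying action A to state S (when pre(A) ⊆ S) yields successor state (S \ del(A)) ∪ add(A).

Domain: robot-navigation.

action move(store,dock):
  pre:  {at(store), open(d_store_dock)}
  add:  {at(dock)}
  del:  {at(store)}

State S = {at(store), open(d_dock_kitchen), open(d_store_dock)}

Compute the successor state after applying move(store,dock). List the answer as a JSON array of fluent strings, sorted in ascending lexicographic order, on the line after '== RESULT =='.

Compute (S \ del) ∪ add:
  pre ⊆ S: {at(store), open(d_store_dock)} ⊆ S  — applicable
  S \ del = {open(d_dock_kitchen), open(d_store_dock)}
  ∪ add   = {at(dock), open(d_dock_kitchen), open(d_store_dock)}

== RESULT ==
["at(dock)", "open(d_dock_kitchen)", "open(d_store_dock)"]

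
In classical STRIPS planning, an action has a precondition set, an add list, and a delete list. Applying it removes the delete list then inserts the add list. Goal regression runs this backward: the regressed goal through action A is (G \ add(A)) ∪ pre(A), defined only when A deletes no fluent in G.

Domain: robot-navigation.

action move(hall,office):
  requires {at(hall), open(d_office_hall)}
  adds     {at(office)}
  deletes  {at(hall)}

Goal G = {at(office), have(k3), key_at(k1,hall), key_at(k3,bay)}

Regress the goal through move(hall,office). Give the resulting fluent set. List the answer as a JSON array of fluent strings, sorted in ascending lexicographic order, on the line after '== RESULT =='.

Regress:
  G ∩ del = {}  (empty — regression defined)
  G \ add = {at(office), have(k3), key_at(k1,hall), key_at(k3,bay)} \ {at(office)} = {have(k3), key_at(k1,hall), key_at(k3,bay)}
  ∪ pre   = {have(k3), key_at(k1,hall), key_at(k3,bay)} ∪ {at(hall), open(d_office_hall)}
          = {at(hall), have(k3), key_at(k1,hall), key_at(k3,bay), open(d_office_hall)}

== RESULT ==
["at(hall)", "have(k3)", "key_at(k1,hall)", "key_at(k3,bay)", "open(d_office_hall)"]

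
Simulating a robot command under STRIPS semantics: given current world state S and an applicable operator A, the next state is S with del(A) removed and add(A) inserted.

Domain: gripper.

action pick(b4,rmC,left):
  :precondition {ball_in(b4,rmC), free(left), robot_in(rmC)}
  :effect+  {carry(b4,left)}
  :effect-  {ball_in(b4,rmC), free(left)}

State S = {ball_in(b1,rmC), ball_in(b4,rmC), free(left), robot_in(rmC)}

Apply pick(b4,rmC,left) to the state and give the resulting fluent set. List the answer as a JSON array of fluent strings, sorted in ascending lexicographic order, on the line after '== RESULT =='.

Progress:
  pre ⊆ S: {ball_in(b4,rmC), free(left), robot_in(rmC)} ⊆ S  — applicable
  S \ del = {ball_in(b1,rmC), robot_in(rmC)}
  ∪ add   = {ball_in(b1,rmC), carry(b4,left), robot_in(rmC)}

== RESULT ==
["ball_in(b1,rmC)", "carry(b4,left)", "robot_in(rmC)"]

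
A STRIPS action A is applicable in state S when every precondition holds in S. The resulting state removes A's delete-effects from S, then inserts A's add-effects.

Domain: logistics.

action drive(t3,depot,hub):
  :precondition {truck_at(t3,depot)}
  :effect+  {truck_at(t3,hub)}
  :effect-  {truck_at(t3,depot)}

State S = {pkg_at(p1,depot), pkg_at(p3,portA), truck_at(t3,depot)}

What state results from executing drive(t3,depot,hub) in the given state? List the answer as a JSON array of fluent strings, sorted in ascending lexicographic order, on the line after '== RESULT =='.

Progress:
  pre ⊆ S: {truck_at(t3,depot)} ⊆ S  — applicable
  S \ del = {pkg_at(p1,depot), pkg_at(p3,portA)}
  ∪ add   = {pkg_at(p1,depot), pkg_at(p3,portA), truck_at(t3,hub)}

== RESULT ==
["pkg_at(p1,depot)", "pkg_at(p3,portA)", "truck_at(t3,hub)"]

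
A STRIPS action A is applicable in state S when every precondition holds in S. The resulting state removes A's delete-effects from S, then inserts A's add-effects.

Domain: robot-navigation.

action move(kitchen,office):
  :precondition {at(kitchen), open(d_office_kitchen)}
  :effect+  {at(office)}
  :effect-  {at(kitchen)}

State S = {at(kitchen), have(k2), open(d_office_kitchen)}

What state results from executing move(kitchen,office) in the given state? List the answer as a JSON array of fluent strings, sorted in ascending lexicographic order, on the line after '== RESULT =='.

Compute (S \ del) ∪ add:
  pre ⊆ S: {at(kitchen), open(d_office_kitchen)} ⊆ S  — applicable
  S \ del = {have(k2), open(d_office_kitchen)}
  ∪ add   = {at(office), have(k2), open(d_office_kitchen)}

== RESULT ==
["at(office)", "have(k2)", "open(d_office_kitchen)"]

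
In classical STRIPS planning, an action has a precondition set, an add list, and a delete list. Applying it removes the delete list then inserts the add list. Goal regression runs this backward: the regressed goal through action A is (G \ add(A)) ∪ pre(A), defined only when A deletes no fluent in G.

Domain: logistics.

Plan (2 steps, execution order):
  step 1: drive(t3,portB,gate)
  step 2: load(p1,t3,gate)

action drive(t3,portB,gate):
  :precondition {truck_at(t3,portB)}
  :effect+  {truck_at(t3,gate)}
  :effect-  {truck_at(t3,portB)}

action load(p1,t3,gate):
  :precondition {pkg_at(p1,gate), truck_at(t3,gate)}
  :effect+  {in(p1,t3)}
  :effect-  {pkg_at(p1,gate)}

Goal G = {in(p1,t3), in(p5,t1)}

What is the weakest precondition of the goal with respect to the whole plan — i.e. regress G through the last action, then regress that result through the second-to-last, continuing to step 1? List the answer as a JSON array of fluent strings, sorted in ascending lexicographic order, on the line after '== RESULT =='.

Work backward from the goal:
  through step 2 (load(p1,t3,gate)): drop {in(p1,t3)}, keep {in(p5,t1)}, require {pkg_at(p1,gate), truck_at(t3,gate)}
    → {in(p5,t1), pkg_at(p1,gate), truck_at(t3,gate)}
  through step 1 (drive(t3,portB,gate)): drop {truck_at(t3,gate)}, keep {in(p5,t1), pkg_at(p1,gate)}, require {truck_at(t3,portB)}
    → {in(p5,t1), pkg_at(p1,gate), truck_at(t3,portB)}

== RESULT ==
["in(p5,t1)", "pkg_at(p1,gate)", "truck_at(t3,portB)"]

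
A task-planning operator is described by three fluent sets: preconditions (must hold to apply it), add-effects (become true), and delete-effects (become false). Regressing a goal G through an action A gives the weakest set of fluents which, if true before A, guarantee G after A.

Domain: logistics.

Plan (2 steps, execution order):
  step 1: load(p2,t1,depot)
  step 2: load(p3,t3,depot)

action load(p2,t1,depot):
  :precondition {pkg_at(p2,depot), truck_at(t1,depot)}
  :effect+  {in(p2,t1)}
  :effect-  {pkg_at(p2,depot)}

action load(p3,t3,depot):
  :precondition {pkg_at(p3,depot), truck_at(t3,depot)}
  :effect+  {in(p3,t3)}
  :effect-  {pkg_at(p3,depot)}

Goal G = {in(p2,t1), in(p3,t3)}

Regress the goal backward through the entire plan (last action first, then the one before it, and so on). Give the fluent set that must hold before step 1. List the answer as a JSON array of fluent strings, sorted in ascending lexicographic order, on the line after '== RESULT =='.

Work backward from the goal:
  through step 2 (load(p3,t3,depot)): drop {in(p3,t3)}, keep {in(p2,t1)}, require {pkg_at(p3,depot), truck_at(t3,depot)}
    → {in(p2,t1), pkg_at(p3,depot), truck_at(t3,depot)}
  through step 1 (load(p2,t1,depot)): drop {in(p2,t1)}, keep {pkg_at(p3,depot), truck_at(t3,depot)}, require {pkg_at(p2,depot), truck_at(t1,depot)}
    → {pkg_at(p2,depot), pkg_at(p3,depot), truck_at(t1,depot), truck_at(t3,depot)}

== RESULT ==
["pkg_at(p2,depot)", "pkg_at(p3,depot)", "truck_at(t1,depot)", "truck_at(t3,depot)"]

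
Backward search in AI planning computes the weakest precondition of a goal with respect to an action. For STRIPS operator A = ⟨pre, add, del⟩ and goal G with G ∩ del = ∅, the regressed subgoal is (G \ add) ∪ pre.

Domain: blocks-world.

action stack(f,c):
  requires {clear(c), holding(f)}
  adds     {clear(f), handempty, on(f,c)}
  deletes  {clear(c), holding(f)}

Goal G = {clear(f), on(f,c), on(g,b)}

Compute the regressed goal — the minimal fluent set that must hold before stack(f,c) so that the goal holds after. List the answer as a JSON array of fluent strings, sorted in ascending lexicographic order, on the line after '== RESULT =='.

Compute (G \ add) ∪ pre:
  G ∩ del = {}  (empty — regression defined)
  G \ add = {clear(f), on(f,c), on(g,b)} \ {clear(f), handempty, on(f,c)} = {on(g,b)}
  ∪ pre   = {on(g,b)} ∪ {clear(c), holding(f)}
          = {clear(c), holding(f), on(g,b)}

== RESULT ==
["clear(c)", "holding(f)", "on(g,b)"]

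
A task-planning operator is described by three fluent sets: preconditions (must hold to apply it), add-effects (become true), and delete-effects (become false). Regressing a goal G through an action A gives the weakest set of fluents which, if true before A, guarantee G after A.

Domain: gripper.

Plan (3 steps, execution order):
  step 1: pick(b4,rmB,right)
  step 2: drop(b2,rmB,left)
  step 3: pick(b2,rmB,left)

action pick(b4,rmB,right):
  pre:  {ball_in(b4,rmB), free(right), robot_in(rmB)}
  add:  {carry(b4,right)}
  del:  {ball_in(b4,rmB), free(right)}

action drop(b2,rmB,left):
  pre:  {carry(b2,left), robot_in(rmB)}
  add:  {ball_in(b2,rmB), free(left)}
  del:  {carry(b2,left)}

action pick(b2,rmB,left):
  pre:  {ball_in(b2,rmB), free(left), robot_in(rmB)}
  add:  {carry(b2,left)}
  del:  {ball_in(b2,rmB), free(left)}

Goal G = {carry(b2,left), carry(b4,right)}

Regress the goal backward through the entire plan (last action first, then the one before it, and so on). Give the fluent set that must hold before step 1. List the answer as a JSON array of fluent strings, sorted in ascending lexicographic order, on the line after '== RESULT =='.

Regress step by step:
  through step 3 (pick(b2,rmB,left)): drop {carry(b2,left)}, keep {carry(b4,right)}, require {ball_in(b2,rmB), free(left), robot_in(rmB)}
    → {ball_in(b2,rmB), carry(b4,right), free(left), robot_in(rmB)}
  through step 2 (drop(b2,rmB,left)): drop {ball_in(b2,rmB), free(left)}, keep {carry(b4,right), robot_in(rmB)}, require {carry(b2,left), robot_in(rmB)}
    → {carry(b2,left), carry(b4,right), robot_in(rmB)}
  through step 1 (pick(b4,rmB,right)): drop {carry(b4,right)}, keep {carry(b2,left), robot_in(rmB)}, require {ball_in(b4,rmB), free(right), robot_in(rmB)}
    → {ball_in(b4,rmB), carry(b2,left), free(right), robot_in(rmB)}

== RESULT ==
["ball_in(b4,rmB)", "carry(b2,left)", "free(right)", "robot_in(rmB)"]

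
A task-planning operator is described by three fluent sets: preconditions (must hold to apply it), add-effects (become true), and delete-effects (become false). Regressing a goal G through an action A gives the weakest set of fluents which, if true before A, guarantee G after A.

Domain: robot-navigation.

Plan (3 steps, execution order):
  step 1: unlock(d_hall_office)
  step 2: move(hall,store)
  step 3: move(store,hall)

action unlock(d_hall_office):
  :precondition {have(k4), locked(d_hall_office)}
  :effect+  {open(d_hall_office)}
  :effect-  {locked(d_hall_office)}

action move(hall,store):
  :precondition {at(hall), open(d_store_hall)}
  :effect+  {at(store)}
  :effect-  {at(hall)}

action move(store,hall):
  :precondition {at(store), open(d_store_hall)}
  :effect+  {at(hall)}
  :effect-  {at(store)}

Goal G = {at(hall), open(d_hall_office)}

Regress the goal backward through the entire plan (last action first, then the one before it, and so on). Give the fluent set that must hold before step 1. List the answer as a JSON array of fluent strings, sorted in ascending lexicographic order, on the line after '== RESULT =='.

Work backward from the goal:
  through step 3 (move(store,hall)): drop {at(hall)}, keep {open(d_hall_office)}, require {at(store), open(d_store_hall)}
    → {at(store), open(d_hall_office), open(d_store_hall)}
  through step 2 (move(hall,store)): drop {at(store)}, keep {open(d_hall_office), open(d_store_hall)}, require {at(hall), open(d_store_hall)}
    → {at(hall), open(d_hall_office), open(d_store_hall)}
  through step 1 (unlock(d_hall_office)): drop {open(d_hall_office)}, keep {at(hall), open(d_store_hall)}, require {have(k4), locked(d_hall_office)}
    → {at(hall), have(k4), locked(d_hall_office), open(d_store_hall)}

== RESULT ==
["at(hall)", "have(k4)", "locked(d_hall_office)", "open(d_store_hall)"]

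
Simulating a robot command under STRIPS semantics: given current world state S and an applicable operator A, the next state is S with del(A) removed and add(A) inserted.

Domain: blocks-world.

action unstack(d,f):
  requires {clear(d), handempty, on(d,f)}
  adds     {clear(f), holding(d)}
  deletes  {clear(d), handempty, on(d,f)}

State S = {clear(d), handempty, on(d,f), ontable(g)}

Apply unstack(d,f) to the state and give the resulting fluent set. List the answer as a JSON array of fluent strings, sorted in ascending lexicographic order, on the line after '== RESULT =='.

Compute (S \ del) ∪ add:
  pre ⊆ S: {clear(d), handempty, on(d,f)} ⊆ S  — applicable
  S \ del = {ontable(g)}
  ∪ add   = {clear(f), holding(d), ontable(g)}

== RESULT ==
["clear(f)", "holding(d)", "ontable(g)"]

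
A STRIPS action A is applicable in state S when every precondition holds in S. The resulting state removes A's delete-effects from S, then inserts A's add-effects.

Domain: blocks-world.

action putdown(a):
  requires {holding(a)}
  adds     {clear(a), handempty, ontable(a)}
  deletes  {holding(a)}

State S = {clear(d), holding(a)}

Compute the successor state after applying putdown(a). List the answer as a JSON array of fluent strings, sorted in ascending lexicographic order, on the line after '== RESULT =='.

Progress:
  pre ⊆ S: {holding(a)} ⊆ S  — applicable
  S \ del = {clear(d)}
  ∪ add   = {clear(a), clear(d), handempty, ontable(a)}

== RESULT ==
["clear(a)", "clear(d)", "handempty", "ontable(a)"]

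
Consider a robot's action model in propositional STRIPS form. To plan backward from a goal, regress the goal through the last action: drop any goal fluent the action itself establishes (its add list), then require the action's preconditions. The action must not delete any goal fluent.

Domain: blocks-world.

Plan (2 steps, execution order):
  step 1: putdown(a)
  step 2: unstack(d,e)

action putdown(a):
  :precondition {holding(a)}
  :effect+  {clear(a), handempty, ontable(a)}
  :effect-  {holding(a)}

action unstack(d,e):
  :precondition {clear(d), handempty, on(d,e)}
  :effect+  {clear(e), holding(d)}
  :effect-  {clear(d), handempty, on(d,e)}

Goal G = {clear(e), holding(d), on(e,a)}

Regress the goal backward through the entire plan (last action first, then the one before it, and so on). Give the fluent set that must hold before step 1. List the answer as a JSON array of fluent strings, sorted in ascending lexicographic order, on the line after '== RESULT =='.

Work backward from the goal:
  through step 2 (unstack(d,e)): drop {clear(e), holding(d)}, keep {on(e,a)}, require {clear(d), handempty, on(d,e)}
    → {clear(d), handempty, on(d,e), on(e,a)}
  through step 1 (putdown(a)): drop {handempty}, keep {clear(d), on(d,e), on(e,a)}, require {holding(a)}
    → {clear(d), holding(a), on(d,e), on(e,a)}

== RESULT ==
["clear(d)", "holding(a)", "on(d,e)", "on(e,a)"]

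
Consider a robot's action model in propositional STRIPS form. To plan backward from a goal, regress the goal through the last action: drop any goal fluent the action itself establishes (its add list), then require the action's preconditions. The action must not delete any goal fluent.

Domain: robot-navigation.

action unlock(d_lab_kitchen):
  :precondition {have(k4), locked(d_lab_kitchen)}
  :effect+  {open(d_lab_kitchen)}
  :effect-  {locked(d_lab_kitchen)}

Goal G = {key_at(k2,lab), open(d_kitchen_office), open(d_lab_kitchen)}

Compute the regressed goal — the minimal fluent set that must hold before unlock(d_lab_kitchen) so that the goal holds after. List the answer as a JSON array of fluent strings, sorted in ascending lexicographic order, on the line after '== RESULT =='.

Compute (G \ add) ∪ pre:
  G ∩ del = {}  (empty — regression defined)
  G \ add = {key_at(k2,lab), open(d_kitchen_office), open(d_lab_kitchen)} \ {open(d_lab_kitchen)} = {key_at(k2,lab), open(d_kitchen_office)}
  ∪ pre   = {key_at(k2,lab), open(d_kitchen_office)} ∪ {have(k4), locked(d_lab_kitchen)}
          = {have(k4), key_at(k2,lab), locked(d_lab_kitchen), open(d_kitchen_office)}

== RESULT ==
["have(k4)", "key_at(k2,lab)", "locked(d_lab_kitchen)", "open(d_kitchen_office)"]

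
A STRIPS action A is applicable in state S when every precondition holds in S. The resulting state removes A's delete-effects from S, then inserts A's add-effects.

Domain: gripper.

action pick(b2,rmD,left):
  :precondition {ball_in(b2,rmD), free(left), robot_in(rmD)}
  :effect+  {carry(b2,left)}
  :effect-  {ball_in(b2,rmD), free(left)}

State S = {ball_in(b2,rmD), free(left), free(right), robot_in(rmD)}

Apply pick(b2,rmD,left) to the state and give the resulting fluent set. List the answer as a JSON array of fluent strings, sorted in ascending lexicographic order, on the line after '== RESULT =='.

Compute (S \ del) ∪ add:
  pre ⊆ S: {ball_in(b2,rmD), free(left), robot_in(rmD)} ⊆ S  — applicable
  S \ del = {free(right), robot_in(rmD)}
  ∪ add   = {carry(b2,left), free(right), robot_in(rmD)}

== RESULT ==
["carry(b2,left)", "free(right)", "robot_in(rmD)"]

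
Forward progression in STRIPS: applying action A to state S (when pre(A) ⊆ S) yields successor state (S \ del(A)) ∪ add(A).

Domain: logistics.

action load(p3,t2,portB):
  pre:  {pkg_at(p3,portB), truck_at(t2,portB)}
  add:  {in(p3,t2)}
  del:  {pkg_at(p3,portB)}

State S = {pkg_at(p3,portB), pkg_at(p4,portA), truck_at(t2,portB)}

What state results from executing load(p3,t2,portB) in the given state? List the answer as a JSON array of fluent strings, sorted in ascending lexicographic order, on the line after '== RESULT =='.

Compute (S \ del) ∪ add:
  pre ⊆ S: {pkg_at(p3,portB), truck_at(t2,portB)} ⊆ S  — applicable
  S \ del = {pkg_at(p4,portA), truck_at(t2,portB)}
  ∪ add   = {in(p3,t2), pkg_at(p4,portA), truck_at(t2,portB)}

== RESULT ==
["in(p3,t2)", "pkg_at(p4,portA)", "truck_at(t2,portB)"]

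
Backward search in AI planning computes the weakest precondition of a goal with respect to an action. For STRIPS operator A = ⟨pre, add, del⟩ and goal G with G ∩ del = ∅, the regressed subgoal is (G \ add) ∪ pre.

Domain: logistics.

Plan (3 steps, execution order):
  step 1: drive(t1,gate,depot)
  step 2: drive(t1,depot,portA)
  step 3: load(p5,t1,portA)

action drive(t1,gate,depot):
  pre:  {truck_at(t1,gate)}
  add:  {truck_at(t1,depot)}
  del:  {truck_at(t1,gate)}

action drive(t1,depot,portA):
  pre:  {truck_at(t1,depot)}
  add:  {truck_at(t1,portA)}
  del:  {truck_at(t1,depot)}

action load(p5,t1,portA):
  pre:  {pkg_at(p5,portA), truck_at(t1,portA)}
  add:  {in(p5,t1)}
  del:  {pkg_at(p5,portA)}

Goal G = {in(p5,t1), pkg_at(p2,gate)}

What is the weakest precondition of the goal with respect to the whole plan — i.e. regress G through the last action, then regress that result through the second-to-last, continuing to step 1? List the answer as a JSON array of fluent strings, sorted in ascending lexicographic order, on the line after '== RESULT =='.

Regress step by step:
  through step 3 (load(p5,t1,portA)): drop {in(p5,t1)}, keep {pkg_at(p2,gate)}, require {pkg_at(p5,portA), truck_at(t1,portA)}
    → {pkg_at(p2,gate), pkg_at(p5,portA), truck_at(t1,portA)}
  through step 2 (drive(t1,depot,portA)): drop {truck_at(t1,portA)}, keep {pkg_at(p2,gate), pkg_at(p5,portA)}, require {truck_at(t1,depot)}
    → {pkg_at(p2,gate), pkg_at(p5,portA), truck_at(t1,depot)}
  through step 1 (drive(t1,gate,depot)): drop {truck_at(t1,depot)}, keep {pkg_at(p2,gate), pkg_at(p5,portA)}, require {truck_at(t1,gate)}
    → {pkg_at(p2,gate), pkg_at(p5,portA), truck_at(t1,gate)}

== RESULT ==
["pkg_at(p2,gate)", "pkg_at(p5,portA)", "truck_at(t1,gate)"]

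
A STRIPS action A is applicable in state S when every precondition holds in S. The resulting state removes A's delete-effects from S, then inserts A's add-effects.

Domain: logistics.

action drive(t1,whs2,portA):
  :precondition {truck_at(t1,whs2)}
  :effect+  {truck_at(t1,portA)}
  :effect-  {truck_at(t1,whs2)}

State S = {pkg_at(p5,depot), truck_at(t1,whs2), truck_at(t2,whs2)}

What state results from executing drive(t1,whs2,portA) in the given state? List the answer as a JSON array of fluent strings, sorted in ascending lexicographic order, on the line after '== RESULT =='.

Compute (S \ del) ∪ add:
  pre ⊆ S: {truck_at(t1,whs2)} ⊆ S  — applicable
  S \ del = {pkg_at(p5,depot), truck_at(t2,whs2)}
  ∪ add   = {pkg_at(p5,depot), truck_at(t1,portA), truck_at(t2,whs2)}

== RESULT ==
["pkg_at(p5,depot)", "truck_at(t1,portA)", "truck_at(t2,whs2)"]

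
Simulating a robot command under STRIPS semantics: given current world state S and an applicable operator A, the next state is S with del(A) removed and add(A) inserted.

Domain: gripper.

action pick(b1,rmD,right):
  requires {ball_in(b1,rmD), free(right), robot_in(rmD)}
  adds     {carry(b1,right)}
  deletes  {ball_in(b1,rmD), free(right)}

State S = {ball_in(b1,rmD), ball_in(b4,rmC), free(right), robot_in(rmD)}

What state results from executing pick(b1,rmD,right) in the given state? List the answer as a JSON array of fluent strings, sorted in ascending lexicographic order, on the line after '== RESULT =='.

Compute (S \ del) ∪ add:
  pre ⊆ S: {ball_in(b1,rmD), free(right), robot_in(rmD)} ⊆ S  — applicable
  S \ del = {ball_in(b4,rmC), robot_in(rmD)}
  ∪ add   = {ball_in(b4,rmC), carry(b1,right), robot_in(rmD)}

== RESULT ==
["ball_in(b4,rmC)", "carry(b1,right)", "robot_in(rmD)"]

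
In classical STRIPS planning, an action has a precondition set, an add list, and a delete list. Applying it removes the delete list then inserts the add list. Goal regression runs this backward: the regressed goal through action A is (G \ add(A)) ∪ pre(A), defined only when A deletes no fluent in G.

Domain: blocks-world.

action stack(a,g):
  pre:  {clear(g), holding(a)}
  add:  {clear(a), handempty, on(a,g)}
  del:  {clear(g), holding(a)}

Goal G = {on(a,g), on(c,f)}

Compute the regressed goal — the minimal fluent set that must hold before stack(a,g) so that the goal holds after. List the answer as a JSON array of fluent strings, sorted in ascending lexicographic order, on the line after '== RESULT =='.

Compute (G \ add) ∪ pre:
  G ∩ del = {}  (empty — regression defined)
  G \ add = {on(a,g), on(c,f)} \ {clear(a), handempty, on(a,g)} = {on(c,f)}
  ∪ pre   = {on(c,f)} ∪ {clear(g), holding(a)}
          = {clear(g), holding(a), on(c,f)}

== RESULT ==
["clear(g)", "holding(a)", "on(c,f)"]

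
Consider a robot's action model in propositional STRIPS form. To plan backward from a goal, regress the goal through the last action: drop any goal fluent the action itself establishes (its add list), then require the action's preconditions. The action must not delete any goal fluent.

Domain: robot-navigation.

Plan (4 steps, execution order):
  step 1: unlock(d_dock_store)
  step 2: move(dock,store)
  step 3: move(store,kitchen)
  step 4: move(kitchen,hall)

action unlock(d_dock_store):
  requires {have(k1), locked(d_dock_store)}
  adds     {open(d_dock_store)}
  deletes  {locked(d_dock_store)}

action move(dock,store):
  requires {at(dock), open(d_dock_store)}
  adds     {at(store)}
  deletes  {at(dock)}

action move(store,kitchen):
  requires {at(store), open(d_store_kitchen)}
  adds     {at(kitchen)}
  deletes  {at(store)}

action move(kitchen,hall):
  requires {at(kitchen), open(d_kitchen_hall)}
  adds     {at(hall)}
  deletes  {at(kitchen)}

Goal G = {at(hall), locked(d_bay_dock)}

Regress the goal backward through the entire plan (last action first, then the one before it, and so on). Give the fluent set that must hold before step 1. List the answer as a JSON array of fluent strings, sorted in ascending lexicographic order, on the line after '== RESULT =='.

Regress step by step:
  through step 4 (move(kitchen,hall)): drop {at(hall)}, keep {locked(d_bay_dock)}, require {at(kitchen), open(d_kitchen_hall)}
    → {at(kitchen), locked(d_bay_dock), open(d_kitchen_hall)}
  through step 3 (move(store,kitchen)): drop {at(kitchen)}, keep {locked(d_bay_dock), open(d_kitchen_hall)}, require {at(store), open(d_store_kitchen)}
    → {at(store), locked(d_bay_dock), open(d_kitchen_hall), open(d_store_kitchen)}
  through step 2 (move(dock,store)): drop {at(store)}, keep {locked(d_bay_dock), open(d_kitchen_hall), open(d_store_kitchen)}, require {at(dock), open(d_dock_store)}
    → {at(dock), locked(d_bay_dock), open(d_dock_store), open(d_kitchen_hall), open(d_store_kitchen)}
  through step 1 (unlock(d_dock_store)): drop {open(d_dock_store)}, keep {at(dock), locked(d_bay_dock), open(d_kitchen_hall), open(d_store_kitchen)}, require {have(k1), locked(d_dock_store)}
    → {at(dock), have(k1), locked(d_bay_dock), locked(d_dock_store), open(d_kitchen_hall), open(d_store_kitchen)}

== RESULT ==
["at(dock)", "have(k1)", "locked(d_bay_dock)", "locked(d_dock_store)", "open(d_kitchen_hall)", "open(d_store_kitchen)"]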